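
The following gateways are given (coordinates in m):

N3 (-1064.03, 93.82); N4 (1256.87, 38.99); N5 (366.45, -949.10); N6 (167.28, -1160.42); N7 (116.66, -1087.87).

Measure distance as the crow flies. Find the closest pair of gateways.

Pairwise distances:
N3–N4: 2321.55 m
N3–N5: 1770.30 m
N3–N6: 1757.62 m
N3–N7: 1670.46 m
N4–N5: 1330.10 m
N4–N6: 1620.43 m
N4–N7: 1603.09 m
N5–N6: 290.39 m
N5–N7: 285.75 m
N6–N7: 88.46 m
Closest pair: N6–N7 at 88.46 m.

N6 and N7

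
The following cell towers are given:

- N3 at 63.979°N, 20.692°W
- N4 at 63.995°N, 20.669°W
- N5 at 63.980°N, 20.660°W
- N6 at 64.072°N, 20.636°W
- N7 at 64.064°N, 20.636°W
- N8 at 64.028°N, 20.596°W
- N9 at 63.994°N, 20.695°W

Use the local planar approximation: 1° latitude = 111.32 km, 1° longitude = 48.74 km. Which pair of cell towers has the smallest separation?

Pairwise distances:
N6–N7: 0.891 km
N4–N9: 1.272 km
N3–N5: 1.564 km
N3–N9: 1.676 km
N4–N5: 1.726 km
N3–N4: 2.105 km
N5–N9: 2.311 km
N7–N8: 4.457 km
N4–N8: 5.114 km
N6–N8: 5.272 km
N8–N9: 6.133 km
N5–N8: 6.187 km
N3–N8: 7.187 km
N4–N7: 7.848 km
N7–N9: 8.306 km
N4–N6: 8.721 km
N6–N9: 9.147 km
N5–N7: 9.424 km
N3–N7: 9.848 km
N5–N6: 10.308 km
N3–N6: 10.707 km
Closest pair: N6–N7 at 0.891 km.

N6 and N7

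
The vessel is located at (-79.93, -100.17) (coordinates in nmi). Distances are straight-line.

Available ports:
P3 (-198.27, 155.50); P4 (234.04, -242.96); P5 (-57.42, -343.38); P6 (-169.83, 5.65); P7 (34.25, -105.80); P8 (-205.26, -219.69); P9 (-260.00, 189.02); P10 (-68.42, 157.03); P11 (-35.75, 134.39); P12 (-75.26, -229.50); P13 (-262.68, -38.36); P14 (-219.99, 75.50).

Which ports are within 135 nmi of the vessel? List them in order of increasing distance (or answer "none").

Distances from (-79.93, -100.17):
P3: √((-118.34)² + (255.67)²) = √(14004.3556 + 65367.1489) = 281.73 nmi
P4: √((313.97)² + (-142.79)²) = √(98577.1609 + 20388.9841) = 344.91 nmi
P5: √((22.51)² + (-243.21)²) = √(506.7001 + 59151.1041) = 244.25 nmi
P6: √((-89.90)² + (105.82)²) = √(8082.0100 + 11197.8724) = 138.85 nmi
P7: √((114.18)² + (-5.63)²) = √(13037.0724 + 31.6969) = 114.32 nmi
P8: √((-125.33)² + (-119.52)²) = √(15707.6089 + 14285.0304) = 173.18 nmi
P9: √((-180.07)² + (289.19)²) = √(32425.2049 + 83630.8561) = 340.67 nmi
P10: √((11.51)² + (257.20)²) = √(132.4801 + 66151.8400) = 257.46 nmi
P11: √((44.18)² + (234.56)²) = √(1951.8724 + 55018.3936) = 238.68 nmi
P12: √((4.67)² + (-129.33)²) = √(21.8089 + 16726.2489) = 129.41 nmi
P13: √((-182.75)² + (61.81)²) = √(33397.5625 + 3820.4761) = 192.92 nmi
P14: √((-140.06)² + (175.67)²) = √(19616.8036 + 30859.9489) = 224.67 nmi
Threshold 135 nmi: P7 (114.32 nmi), P12 (129.41 nmi) are within range.

P7, P12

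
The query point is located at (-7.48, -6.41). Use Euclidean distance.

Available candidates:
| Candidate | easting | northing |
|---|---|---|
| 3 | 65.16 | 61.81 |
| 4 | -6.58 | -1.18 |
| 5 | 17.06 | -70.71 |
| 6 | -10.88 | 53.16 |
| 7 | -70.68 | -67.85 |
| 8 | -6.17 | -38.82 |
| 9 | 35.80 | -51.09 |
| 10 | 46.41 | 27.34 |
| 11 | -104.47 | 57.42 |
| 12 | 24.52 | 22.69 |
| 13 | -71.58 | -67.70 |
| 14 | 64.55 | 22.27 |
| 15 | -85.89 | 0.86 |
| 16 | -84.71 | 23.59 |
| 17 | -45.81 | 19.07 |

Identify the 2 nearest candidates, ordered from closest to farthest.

4, 8

Distances from (-7.48, -6.41):
3: √((72.64)² + (68.22)²) = √(5276.5696 + 4653.9684) = 99.65
4: √((0.90)² + (5.23)²) = √(0.8100 + 27.3529) = 5.31
5: √((24.54)² + (-64.30)²) = √(602.2116 + 4134.4900) = 68.82
6: √((-3.40)² + (59.57)²) = √(11.5600 + 3548.5849) = 59.67
7: √((-63.20)² + (-61.44)²) = √(3994.2400 + 3774.8736) = 88.14
8: √((1.31)² + (-32.41)²) = √(1.7161 + 1050.4081) = 32.44
9: √((43.28)² + (-44.68)²) = √(1873.1584 + 1996.3024) = 62.20
10: √((53.89)² + (33.75)²) = √(2904.1321 + 1139.0625) = 63.59
11: √((-96.99)² + (63.83)²) = √(9407.0601 + 4074.2689) = 116.11
12: √((32.00)² + (29.10)²) = √(1024.0000 + 846.8100) = 43.25
13: √((-64.10)² + (-61.29)²) = √(4108.8100 + 3756.4641) = 88.69
14: √((72.03)² + (28.68)²) = √(5188.3209 + 822.5424) = 77.53
15: √((-78.41)² + (7.27)²) = √(6148.1281 + 52.8529) = 78.75
16: √((-77.23)² + (30.00)²) = √(5964.4729 + 900.0000) = 82.85
17: √((-38.33)² + (25.48)²) = √(1469.1889 + 649.2304) = 46.03
Sorted: 4 (5.31) < 8 (32.44) < 12 (43.25) < 17 (46.03) < …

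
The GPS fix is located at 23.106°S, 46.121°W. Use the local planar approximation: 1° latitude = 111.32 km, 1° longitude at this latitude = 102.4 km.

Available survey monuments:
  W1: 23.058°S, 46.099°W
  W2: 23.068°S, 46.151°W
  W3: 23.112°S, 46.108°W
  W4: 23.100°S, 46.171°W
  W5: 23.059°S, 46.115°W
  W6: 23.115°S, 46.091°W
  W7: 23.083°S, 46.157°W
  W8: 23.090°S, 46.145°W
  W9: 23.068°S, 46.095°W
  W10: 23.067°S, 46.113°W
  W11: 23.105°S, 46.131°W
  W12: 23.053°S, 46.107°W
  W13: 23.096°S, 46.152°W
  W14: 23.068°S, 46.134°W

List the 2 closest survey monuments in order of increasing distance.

Distances from 23.106°S, 46.121°W:
W1: √((0.048·111.32)² + (0.022·102.4)²) = √(28.55150 + 5.07511) = 5.799 km
W2: √((0.038·111.32)² + (-0.030·102.4)²) = √(17.89425 + 9.43718) = 5.228 km
W3: √((-0.006·111.32)² + (0.013·102.4)²) = √(0.44612 + 1.77209) = 1.489 km
W4: √((0.006·111.32)² + (-0.050·102.4)²) = √(0.44612 + 26.21440) = 5.163 km
W5: √((0.047·111.32)² + (0.006·102.4)²) = √(27.37424 + 0.37749) = 5.268 km
W6: √((-0.009·111.32)² + (0.030·102.4)²) = √(1.00376 + 9.43718) = 3.231 km
W7: √((0.023·111.32)² + (-0.036·102.4)²) = √(6.55544 + 13.58954) = 4.488 km
W8: √((0.016·111.32)² + (-0.024·102.4)²) = √(3.17239 + 6.03980) = 3.035 km
W9: √((0.038·111.32)² + (0.026·102.4)²) = √(17.89425 + 7.08837) = 4.998 km
W10: √((0.039·111.32)² + (0.008·102.4)²) = √(18.84845 + 0.67109) = 4.418 km
W11: √((0.001·111.32)² + (-0.010·102.4)²) = √(0.01239 + 1.04858) = 1.030 km
W12: √((0.053·111.32)² + (0.014·102.4)²) = √(34.80953 + 2.05521) = 6.072 km
W13: √((0.010·111.32)² + (-0.031·102.4)²) = √(1.23921 + 10.07682) = 3.364 km
W14: √((0.038·111.32)² + (-0.013·102.4)²) = √(17.89425 + 1.77209) = 4.435 km
Sorted: W11 (1.030 km) < W3 (1.489 km) < W8 (3.035 km) < W6 (3.231 km) < …

W11, W3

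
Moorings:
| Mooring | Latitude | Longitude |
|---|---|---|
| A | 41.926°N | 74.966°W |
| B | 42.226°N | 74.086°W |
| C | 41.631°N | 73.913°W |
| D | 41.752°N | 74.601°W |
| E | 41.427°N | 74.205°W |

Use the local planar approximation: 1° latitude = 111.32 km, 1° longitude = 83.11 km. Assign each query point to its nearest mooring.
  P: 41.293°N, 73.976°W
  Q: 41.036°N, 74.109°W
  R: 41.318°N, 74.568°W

P→E; Q→E; R→E

P at 41.293°N, 73.976°W:
  A: 108.329 km
  B: 104.263 km
  C: 37.989 km
  D: 72.862 km
  E: 24.181 km
  → nearest: E (24.181 km)
Q at 41.036°N, 74.109°W:
  A: 122.020 km
  B: 132.485 km
  C: 68.209 km
  D: 89.582 km
  E: 44.251 km
  → nearest: E (44.251 km)
R at 41.318°N, 74.568°W:
  A: 75.333 km
  B: 108.727 km
  C: 64.633 km
  D: 48.391 km
  E: 32.518 km
  → nearest: E (32.518 km)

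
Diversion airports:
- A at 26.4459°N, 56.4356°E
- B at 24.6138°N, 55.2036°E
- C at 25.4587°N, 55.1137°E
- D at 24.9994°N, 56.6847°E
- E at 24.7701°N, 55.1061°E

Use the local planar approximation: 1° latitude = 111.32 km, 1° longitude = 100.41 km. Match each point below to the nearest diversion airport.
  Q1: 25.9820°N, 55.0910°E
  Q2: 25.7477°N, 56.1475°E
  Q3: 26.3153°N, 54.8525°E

Q1→C; Q2→A; Q3→C

Q1 at 25.9820°N, 55.0910°E:
  A: √((0.4639·111.32)² + (1.3446·100.41)²) = √(2666.828823 + 18228.047347) = 144.5506 km
  B: √((-1.3682·111.32)² + (0.1126·100.41)²) = √(23197.734175 + 127.829390) = 152.7271 km
  C: √((-0.5233·111.32)² + (0.0227·100.41)²) = √(3393.500088 + 5.195240) = 58.2983 km
  D: √((-0.9826·111.32)² + (1.5937·100.41)²) = √(11964.647690 + 25607.493988) = 193.8353 km
  E: √((-1.2119·111.32)² + (0.0151·100.41)²) = √(18200.359494 + 2.298835) = 134.9172 km
  → nearest: C (58.2983 km)
Q2 at 25.7477°N, 56.1475°E:
  A: √((0.6982·111.32)² + (0.2881·100.41)²) = √(6040.961728 + 836.836185) = 82.9325 km
  B: √((-1.1339·111.32)² + (-0.9439·100.41)²) = √(15932.939458 + 8982.679539) = 157.8468 km
  C: √((-0.2890·111.32)² + (-1.0338·100.41)²) = √(1035.004125 + 10775.240936) = 108.6750 km
  D: √((-0.7483·111.32)² + (0.5372·100.41)²) = √(6939.015950 + 2909.550786) = 99.2399 km
  E: √((-0.9776·111.32)² + (-1.0414·100.41)²) = √(11843.192302 + 10934.252052) = 150.9220 km
  → nearest: A (82.9325 km)
Q3 at 26.3153°N, 54.8525°E:
  A: √((0.1306·111.32)² + (1.5831·100.41)²) = √(211.364842 + 25267.986253) = 159.6225 km
  B: √((-1.7015·111.32)² + (0.3511·100.41)²) = √(35876.519345 + 1242.841061) = 192.6639 km
  C: √((-0.8566·111.32)² + (0.2612·100.41)²) = √(9092.902523 + 687.860355) = 98.8977 km
  D: √((-1.3159·111.32)² + (1.8322·100.41)²) = √(21458.144680 + 33845.403165) = 235.1671 km
  E: √((-1.5452·111.32)² + (0.2536·100.41)²) = √(29588.012552 + 648.414074) = 173.8862 km
  → nearest: C (98.8977 km)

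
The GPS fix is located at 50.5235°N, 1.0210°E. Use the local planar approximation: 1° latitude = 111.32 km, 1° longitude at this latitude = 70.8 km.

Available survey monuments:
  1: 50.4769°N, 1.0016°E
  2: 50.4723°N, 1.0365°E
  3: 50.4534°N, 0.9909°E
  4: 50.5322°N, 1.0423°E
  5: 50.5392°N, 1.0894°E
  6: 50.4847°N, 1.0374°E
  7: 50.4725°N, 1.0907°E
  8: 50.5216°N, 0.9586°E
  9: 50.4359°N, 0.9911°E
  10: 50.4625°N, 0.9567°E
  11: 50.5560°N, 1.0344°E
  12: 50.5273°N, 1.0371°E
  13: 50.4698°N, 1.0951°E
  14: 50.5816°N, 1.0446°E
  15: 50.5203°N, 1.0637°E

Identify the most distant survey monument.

9

Distances from 50.5235°N, 1.0210°E:
1: 5.3663 km
2: 5.8043 km
3: 8.0893 km
4: 1.7922 km
5: 5.1484 km
6: 4.4726 km
7: 7.5222 km
8: 4.4230 km
9: 9.9788 km
10: 8.1753 km
11: 3.7402 km
12: 1.2158 km
13: 7.9535 km
14: 6.6800 km
15: 3.0441 km
Maximum: 9 at 9.9788 km.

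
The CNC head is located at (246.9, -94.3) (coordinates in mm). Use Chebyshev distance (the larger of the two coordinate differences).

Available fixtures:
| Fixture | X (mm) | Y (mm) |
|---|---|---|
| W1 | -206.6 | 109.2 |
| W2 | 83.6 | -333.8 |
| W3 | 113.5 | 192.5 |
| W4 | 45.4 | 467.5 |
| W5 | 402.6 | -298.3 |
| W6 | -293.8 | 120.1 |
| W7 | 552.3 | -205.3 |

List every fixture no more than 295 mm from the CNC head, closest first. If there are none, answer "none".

W5, W2, W3

Distances from (246.9, -94.3):
W1: max(|-453.5|, |203.5|) = 453.5 mm
W2: max(|-163.3|, |-239.5|) = 239.5 mm
W3: max(|-133.4|, |286.8|) = 286.8 mm
W4: max(|-201.5|, |561.8|) = 561.8 mm
W5: max(|155.7|, |-204.0|) = 204.0 mm
W6: max(|-540.7|, |214.4|) = 540.7 mm
W7: max(|305.4|, |-111.0|) = 305.4 mm
Threshold 295 mm: W5 (204.0 mm), W2 (239.5 mm), W3 (286.8 mm) are within range.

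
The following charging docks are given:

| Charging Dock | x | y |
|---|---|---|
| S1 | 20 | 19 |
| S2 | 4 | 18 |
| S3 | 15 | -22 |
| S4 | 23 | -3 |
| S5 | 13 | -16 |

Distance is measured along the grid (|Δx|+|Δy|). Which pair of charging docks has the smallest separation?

S3 and S5

Pairwise distances:
S1–S2: 17
S1–S3: 46
S1–S4: 25
S1–S5: 42
S2–S3: 51
S2–S4: 40
S2–S5: 43
S3–S4: 27
S3–S5: 8
S4–S5: 23
Closest pair: S3–S5 at 8.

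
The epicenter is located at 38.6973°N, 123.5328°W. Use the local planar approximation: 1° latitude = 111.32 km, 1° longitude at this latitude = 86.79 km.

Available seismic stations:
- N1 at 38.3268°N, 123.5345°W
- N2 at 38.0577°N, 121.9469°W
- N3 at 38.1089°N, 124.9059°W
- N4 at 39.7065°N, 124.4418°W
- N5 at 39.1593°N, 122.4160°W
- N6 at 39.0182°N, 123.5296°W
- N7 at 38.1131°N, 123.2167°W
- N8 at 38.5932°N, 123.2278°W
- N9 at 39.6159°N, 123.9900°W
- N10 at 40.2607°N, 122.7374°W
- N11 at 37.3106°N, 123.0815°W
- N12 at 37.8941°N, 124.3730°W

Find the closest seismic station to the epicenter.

N8

Distances from 38.6973°N, 123.5328°W:
N1: √((-0.3705·111.32)² + (-0.0017·86.79)²) = √(1701.072485 + 0.021769) = 41.2443 km
N2: √((-0.6396·111.32)² + (1.5859·86.79)²) = √(5069.478733 + 18944.841448) = 154.9655 km
N3: √((-0.5884·111.32)² + (-1.3731·86.79)²) = √(4290.340128 + 14201.810422) = 135.9858 km
N4: √((1.0092·111.32)² + (-0.9090·86.79)²) = √(12621.206691 + 6223.965020) = 137.2777 km
N5: √((0.4620·111.32)² + (1.1168·86.79)²) = √(2645.028442 + 9394.857286) = 109.7264 km
N6: √((0.3209·111.32)² + (0.0032·86.79)²) = √(1276.103293 + 0.077133) = 35.7237 km
N7: √((-0.5842·111.32)² + (0.3161·86.79)²) = √(4229.309819 + 752.641859) = 70.5829 km
N8: √((-0.1041·111.32)² + (0.3050·86.79)²) = √(134.291293 + 700.711194) = 28.8964 km
N9: √((0.9186·111.32)² + (-0.4572·86.79)²) = √(10456.811457 + 1574.533192) = 109.6875 km
N10: √((1.5634·111.32)² + (0.7954·86.79)²) = √(30289.116844 + 4765.522782) = 187.2288 km
N11: √((-1.3867·111.32)² + (0.4513·86.79)²) = √(23829.307767 + 1534.157840) = 159.2591 km
N12: √((-0.8032·111.32)² + (-0.8402·86.79)²) = √(7994.545801 + 5317.466116) = 115.3777 km
Minimum: N8 at 28.8964 km.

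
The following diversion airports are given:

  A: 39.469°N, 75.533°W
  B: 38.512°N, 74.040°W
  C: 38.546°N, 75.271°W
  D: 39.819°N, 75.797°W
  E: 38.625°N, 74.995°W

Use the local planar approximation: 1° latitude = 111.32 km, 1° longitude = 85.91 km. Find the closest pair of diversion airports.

C and E

Pairwise distances:
A–B: 166.736 km
A–C: 105.185 km
A–D: 45.082 km
A–E: 104.707 km
B–C: 105.823 km
B–D: 209.650 km
B–E: 83.003 km
C–D: 148.741 km
C–E: 25.289 km
D–E: 149.713 km
Closest pair: C–E at 25.289 km.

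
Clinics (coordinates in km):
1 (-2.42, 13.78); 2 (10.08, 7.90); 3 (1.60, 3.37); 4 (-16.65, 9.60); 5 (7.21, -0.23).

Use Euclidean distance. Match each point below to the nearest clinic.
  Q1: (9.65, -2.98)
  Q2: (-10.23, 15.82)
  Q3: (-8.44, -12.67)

Q1 at (9.65, -2.98):
  1: 20.65 km
  2: 10.89 km
  3: 10.25 km
  4: 29.15 km
  5: 3.68 km
  → nearest: 5 (3.68 km)
Q2 at (-10.23, 15.82):
  1: 8.07 km
  2: 21.80 km
  3: 17.17 km
  4: 8.94 km
  5: 23.70 km
  → nearest: 1 (8.07 km)
Q3 at (-8.44, -12.67):
  1: 27.13 km
  2: 27.68 km
  3: 18.92 km
  4: 23.74 km
  5: 19.99 km
  → nearest: 3 (18.92 km)

Q1→5; Q2→1; Q3→3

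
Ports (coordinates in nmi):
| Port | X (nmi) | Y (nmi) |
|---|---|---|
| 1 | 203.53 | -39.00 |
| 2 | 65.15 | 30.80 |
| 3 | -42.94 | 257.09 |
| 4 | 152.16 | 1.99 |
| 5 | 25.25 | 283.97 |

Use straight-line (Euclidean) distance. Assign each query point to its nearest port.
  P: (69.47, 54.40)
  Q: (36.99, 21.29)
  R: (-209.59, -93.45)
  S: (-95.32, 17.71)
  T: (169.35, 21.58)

P→2; Q→2; R→2; S→2; T→4

P at (69.47, 54.40):
  1: √((134.06)² + (-93.40)²) = √(17972.0836 + 8723.5600) = 163.39 nmi
  2: √((-4.32)² + (-23.60)²) = √(18.6624 + 556.9600) = 23.99 nmi
  3: √((-112.41)² + (202.69)²) = √(12636.0081 + 41083.2361) = 231.77 nmi
  4: √((82.69)² + (-52.41)²) = √(6837.6361 + 2746.8081) = 97.90 nmi
  5: √((-44.22)² + (229.57)²) = √(1955.4084 + 52702.3849) = 233.79 nmi
  → nearest: 2 (23.99 nmi)
Q at (36.99, 21.29):
  1: √((166.54)² + (-60.29)²) = √(27735.5716 + 3634.8841) = 177.12 nmi
  2: √((28.16)² + (9.51)²) = √(792.9856 + 90.4401) = 29.72 nmi
  3: √((-79.93)² + (235.80)²) = √(6388.8049 + 55601.6400) = 248.98 nmi
  4: √((115.17)² + (-19.30)²) = √(13264.1289 + 372.4900) = 116.78 nmi
  5: √((-11.74)² + (262.68)²) = √(137.8276 + 69000.7824) = 262.94 nmi
  → nearest: 2 (29.72 nmi)
R at (-209.59, -93.45):
  1: √((413.12)² + (54.45)²) = √(170668.1344 + 2964.8025) = 416.69 nmi
  2: √((274.74)² + (124.25)²) = √(75482.0676 + 15438.0625) = 301.53 nmi
  3: √((166.65)² + (350.54)²) = √(27772.2225 + 122878.2916) = 388.14 nmi
  4: √((361.75)² + (95.44)²) = √(130863.0625 + 9108.7936) = 374.13 nmi
  5: √((234.84)² + (377.42)²) = √(55149.8256 + 142445.8564) = 444.52 nmi
  → nearest: 2 (301.53 nmi)
S at (-95.32, 17.71):
  1: √((298.85)² + (-56.71)²) = √(89311.3225 + 3216.0241) = 304.18 nmi
  2: √((160.47)² + (13.09)²) = √(25750.6209 + 171.3481) = 161.00 nmi
  3: √((52.38)² + (239.38)²) = √(2743.6644 + 57302.7844) = 245.04 nmi
  4: √((247.48)² + (-15.72)²) = √(61246.3504 + 247.1184) = 247.98 nmi
  5: √((120.57)² + (266.26)²) = √(14537.1249 + 70894.3876) = 292.29 nmi
  → nearest: 2 (161.00 nmi)
T at (169.35, 21.58):
  1: √((34.18)² + (-60.58)²) = √(1168.2724 + 3669.9364) = 69.56 nmi
  2: √((-104.20)² + (9.22)²) = √(10857.6400 + 85.0084) = 104.61 nmi
  3: √((-212.29)² + (235.51)²) = √(45067.0441 + 55464.9601) = 317.07 nmi
  4: √((-17.19)² + (-19.59)²) = √(295.4961 + 383.7681) = 26.06 nmi
  5: √((-144.10)² + (262.39)²) = √(20764.8100 + 68848.5121) = 299.35 nmi
  → nearest: 4 (26.06 nmi)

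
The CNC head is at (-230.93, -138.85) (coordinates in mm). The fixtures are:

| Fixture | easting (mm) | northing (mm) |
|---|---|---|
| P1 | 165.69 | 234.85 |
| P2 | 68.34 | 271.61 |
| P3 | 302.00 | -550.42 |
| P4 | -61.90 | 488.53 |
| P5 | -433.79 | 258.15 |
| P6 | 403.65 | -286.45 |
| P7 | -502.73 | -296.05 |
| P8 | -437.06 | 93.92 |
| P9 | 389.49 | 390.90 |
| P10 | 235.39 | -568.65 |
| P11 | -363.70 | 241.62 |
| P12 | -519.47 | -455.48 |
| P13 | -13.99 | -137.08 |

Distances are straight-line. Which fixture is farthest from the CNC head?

Distances from (-230.93, -138.85):
P1: √((396.62)² + (373.70)²) = √(157307.4244 + 139651.6900) = 544.94 mm
P2: √((299.27)² + (410.46)²) = √(89562.5329 + 168477.4116) = 507.98 mm
P3: √((532.93)² + (-411.57)²) = √(284014.3849 + 169389.8649) = 673.35 mm
P4: √((169.03)² + (627.38)²) = √(28571.1409 + 393605.6644) = 649.75 mm
P5: √((-202.86)² + (397.00)²) = √(41152.1796 + 157609.0000) = 445.83 mm
P6: √((634.58)² + (-147.60)²) = √(402691.7764 + 21785.7600) = 651.52 mm
P7: √((-271.80)² + (-157.20)²) = √(73875.2400 + 24711.8400) = 313.99 mm
P8: √((-206.13)² + (232.77)²) = √(42489.5769 + 54181.8729) = 310.92 mm
P9: √((620.42)² + (529.75)²) = √(384920.9764 + 280635.0625) = 815.82 mm
P10: √((466.32)² + (-429.80)²) = √(217454.3424 + 184728.0400) = 634.18 mm
P11: √((-132.77)² + (380.47)²) = √(17627.8729 + 144757.4209) = 402.97 mm
P12: √((-288.54)² + (-316.63)²) = √(83255.3316 + 100254.5569) = 428.38 mm
P13: √((216.94)² + (1.77)²) = √(47062.9636 + 3.1329) = 216.95 mm
Maximum: P9 at 815.82 mm.

P9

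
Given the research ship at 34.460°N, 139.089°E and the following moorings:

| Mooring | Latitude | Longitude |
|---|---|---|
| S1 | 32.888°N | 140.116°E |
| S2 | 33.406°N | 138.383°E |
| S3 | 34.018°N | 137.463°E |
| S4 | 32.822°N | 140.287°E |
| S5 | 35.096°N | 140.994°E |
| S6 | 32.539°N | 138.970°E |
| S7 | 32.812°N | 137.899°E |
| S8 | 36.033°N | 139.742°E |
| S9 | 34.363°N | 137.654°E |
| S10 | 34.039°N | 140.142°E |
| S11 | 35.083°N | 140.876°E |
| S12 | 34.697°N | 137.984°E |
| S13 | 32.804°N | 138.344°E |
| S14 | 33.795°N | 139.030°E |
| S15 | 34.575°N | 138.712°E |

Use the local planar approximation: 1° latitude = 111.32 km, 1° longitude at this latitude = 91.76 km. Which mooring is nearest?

S15

Distances from 34.460°N, 139.089°E:
S1: √((-1.572·111.32)² + (1.027·91.76)²) = √(30623.26402 + 8880.71018) = 198.756 km
S2: √((-1.054·111.32)² + (-0.706·91.76)²) = √(13766.62927 + 4196.78008) = 134.028 km
S3: √((-0.442·111.32)² + (-1.626·91.76)²) = √(2420.97851 + 22261.16519) = 157.106 km
S4: √((-1.638·111.32)² + (1.198·91.76)²) = √(33248.66331 + 12084.27072) = 212.915 km
S5: √((0.636·111.32)² + (1.905·91.76)²) = √(5012.57203 + 30556.01889) = 188.596 km
S6: √((-1.921·111.32)² + (-0.119·91.76)²) = √(45729.99196 + 119.23417) = 214.124 km
S7: √((-1.648·111.32)² + (-1.190·91.76)²) = √(33655.86911 + 11923.41699) = 213.493 km
S8: √((1.573·111.32)² + (0.653·91.76)²) = √(30662.23731 + 3590.32012) = 185.074 km
S9: √((-0.097·111.32)² + (-1.435·91.76)²) = √(116.59767 + 17338.46364) = 132.118 km
S10: √((-0.421·111.32)² + (1.053·91.76)²) = √(2196.39571 + 9336.05824) = 107.389 km
S11: √((0.623·111.32)² + (1.787·91.76)²) = √(4809.74984 + 26887.83998) = 178.038 km
S12: √((0.237·111.32)² + (-1.105·91.76)²) = √(696.05425 + 10280.90547) = 104.771 km
S13: √((-1.656·111.32)² + (-0.745·91.76)²) = √(33983.41822 + 4673.25367) = 196.613 km
S14: √((-0.665·111.32)² + (-0.059·91.76)²) = √(5480.11517 + 29.30966) = 74.225 km
S15: √((0.115·111.32)² + (-0.377·91.76)²) = √(163.88608 + 1196.71163) = 36.886 km
Minimum: S15 at 36.886 km.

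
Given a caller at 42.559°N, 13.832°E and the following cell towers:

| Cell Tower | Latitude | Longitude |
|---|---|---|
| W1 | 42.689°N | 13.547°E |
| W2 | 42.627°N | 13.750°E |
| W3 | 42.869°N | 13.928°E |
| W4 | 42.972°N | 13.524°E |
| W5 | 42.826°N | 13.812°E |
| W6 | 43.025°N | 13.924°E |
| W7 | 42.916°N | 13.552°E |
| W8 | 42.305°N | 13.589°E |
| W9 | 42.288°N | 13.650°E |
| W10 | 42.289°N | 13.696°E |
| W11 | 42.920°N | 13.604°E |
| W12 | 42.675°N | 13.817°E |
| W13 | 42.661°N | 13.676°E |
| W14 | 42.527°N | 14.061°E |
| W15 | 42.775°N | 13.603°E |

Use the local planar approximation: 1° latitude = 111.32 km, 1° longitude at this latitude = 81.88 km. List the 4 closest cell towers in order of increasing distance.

W2, W12, W13, W14

Distances from 42.559°N, 13.832°E:
W1: 27.459 km
W2: 10.118 km
W3: 35.393 km
W4: 52.438 km
W5: 29.768 km
W6: 52.419 km
W7: 45.880 km
W8: 34.574 km
W9: 33.648 km
W10: 32.053 km
W11: 44.311 km
W12: 12.971 km
W13: 17.090 km
W14: 19.086 km
W15: 30.492 km
Sorted: W2 (10.118 km) < W12 (12.971 km) < W13 (17.090 km) < W14 (19.086 km) < W1 (27.459 km) < W5 (29.768 km) < …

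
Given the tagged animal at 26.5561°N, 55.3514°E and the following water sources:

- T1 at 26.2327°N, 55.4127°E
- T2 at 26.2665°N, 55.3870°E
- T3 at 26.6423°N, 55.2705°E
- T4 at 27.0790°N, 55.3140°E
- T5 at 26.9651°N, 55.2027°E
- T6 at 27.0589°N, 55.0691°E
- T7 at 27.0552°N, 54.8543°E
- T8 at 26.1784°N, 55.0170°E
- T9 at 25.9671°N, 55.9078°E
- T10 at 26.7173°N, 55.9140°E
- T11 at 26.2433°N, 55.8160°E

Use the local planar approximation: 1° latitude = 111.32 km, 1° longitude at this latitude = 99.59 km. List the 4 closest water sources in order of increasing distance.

Distances from 26.5561°N, 55.3514°E:
T1: 36.5148 km
T2: 32.4326 km
T3: 12.5296 km
T4: 58.3283 km
T5: 47.8777 km
T6: 62.6358 km
T7: 74.4161 km
T8: 53.6369 km
T9: 85.8462 km
T10: 58.8328 km
T11: 57.9082 km
Sorted: T3 (12.5296 km) < T2 (32.4326 km) < T1 (36.5148 km) < T5 (47.8777 km) < T8 (53.6369 km) < T11 (57.9082 km) < …

T3, T2, T1, T5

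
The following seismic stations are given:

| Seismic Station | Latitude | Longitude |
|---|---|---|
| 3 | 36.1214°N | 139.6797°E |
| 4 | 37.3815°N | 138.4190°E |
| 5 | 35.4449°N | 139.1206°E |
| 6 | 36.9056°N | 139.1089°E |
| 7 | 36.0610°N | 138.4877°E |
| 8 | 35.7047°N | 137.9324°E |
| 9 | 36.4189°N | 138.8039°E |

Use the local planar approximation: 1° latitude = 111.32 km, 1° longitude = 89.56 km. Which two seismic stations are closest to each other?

Pairwise distances:
3–4: 180.0699 km
3–5: 90.4356 km
3–6: 101.1639 km
3–7: 106.9670 km
3–8: 163.2186 km
3–9: 85.1416 km
4–5: 224.5529 km
4–6: 81.3896 km
4–7: 147.1268 km
4–8: 191.6812 km
4–9: 112.5648 km
5–6: 162.6085 km
5–7: 88.9759 km
5–8: 110.2752 km
5–9: 112.0742 km
6–7: 109.2481 km
6–8: 170.2167 km
6–9: 60.6759 km
7–8: 63.6122 km
7–9: 48.8804 km
8–9: 111.4139 km
Closest pair: 7–9 at 48.8804 km.

7 and 9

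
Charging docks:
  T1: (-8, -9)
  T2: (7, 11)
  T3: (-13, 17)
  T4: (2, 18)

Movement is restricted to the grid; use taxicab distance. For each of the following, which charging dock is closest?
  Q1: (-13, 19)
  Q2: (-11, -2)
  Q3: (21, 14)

Q1→T3; Q2→T1; Q3→T2

Q1 at (-13, 19):
  T1: 33
  T2: 28
  T3: 2
  T4: 16
  → nearest: T3 (2)
Q2 at (-11, -2):
  T1: 10
  T2: 31
  T3: 21
  T4: 33
  → nearest: T1 (10)
Q3 at (21, 14):
  T1: 52
  T2: 17
  T3: 37
  T4: 23
  → nearest: T2 (17)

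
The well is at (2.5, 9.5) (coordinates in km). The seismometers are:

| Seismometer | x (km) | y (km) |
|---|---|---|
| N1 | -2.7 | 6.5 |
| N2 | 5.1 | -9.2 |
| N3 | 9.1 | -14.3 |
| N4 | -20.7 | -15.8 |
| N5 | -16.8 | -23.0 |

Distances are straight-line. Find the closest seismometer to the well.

Distances from (2.5, 9.5):
N1: √((-5.2)² + (-3.0)²) = √(27.040 + 9.000) = 6.0 km
N2: √((2.6)² + (-18.7)²) = √(6.760 + 349.690) = 18.9 km
N3: √((6.6)² + (-23.8)²) = √(43.560 + 566.440) = 24.7 km
N4: √((-23.2)² + (-25.3)²) = √(538.240 + 640.090) = 34.3 km
N5: √((-19.3)² + (-32.5)²) = √(372.490 + 1056.250) = 37.8 km
Minimum: N1 at 6.0 km.

N1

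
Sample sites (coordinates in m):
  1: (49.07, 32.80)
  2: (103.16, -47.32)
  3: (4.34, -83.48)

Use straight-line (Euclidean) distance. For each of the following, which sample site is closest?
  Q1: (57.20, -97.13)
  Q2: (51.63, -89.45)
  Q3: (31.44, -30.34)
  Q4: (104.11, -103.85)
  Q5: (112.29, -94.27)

Q1 at (57.20, -97.13):
  1: √((-8.13)² + (129.93)²) = √(66.0969 + 16881.8049) = 130.18 m
  2: √((45.96)² + (49.81)²) = √(2112.3216 + 2481.0361) = 67.77 m
  3: √((-52.86)² + (13.65)²) = √(2794.1796 + 186.3225) = 54.59 m
  → nearest: 3 (54.59 m)
Q2 at (51.63, -89.45):
  1: √((-2.56)² + (122.25)²) = √(6.5536 + 14945.0625) = 122.28 m
  2: √((51.53)² + (42.13)²) = √(2655.3409 + 1774.9369) = 66.56 m
  3: √((-47.29)² + (5.97)²) = √(2236.3441 + 35.6409) = 47.67 m
  → nearest: 3 (47.67 m)
Q3 at (31.44, -30.34):
  1: √((17.63)² + (63.14)²) = √(310.8169 + 3986.6596) = 65.56 m
  2: √((71.72)² + (-16.98)²) = √(5143.7584 + 288.3204) = 73.70 m
  3: √((-27.10)² + (-53.14)²) = √(734.4100 + 2823.8596) = 59.65 m
  → nearest: 3 (59.65 m)
Q4 at (104.11, -103.85):
  1: √((-55.04)² + (136.65)²) = √(3029.4016 + 18673.2225) = 147.32 m
  2: √((-0.95)² + (56.53)²) = √(0.9025 + 3195.6409) = 56.54 m
  3: √((-99.77)² + (20.37)²) = √(9954.0529 + 414.9369) = 101.83 m
  → nearest: 2 (56.54 m)
Q5 at (112.29, -94.27):
  1: √((-63.22)² + (127.07)²) = √(3996.7684 + 16146.7849) = 141.93 m
  2: √((-9.13)² + (46.95)²) = √(83.3569 + 2204.3025) = 47.83 m
  3: √((-107.95)² + (10.79)²) = √(11653.2025 + 116.4241) = 108.49 m
  → nearest: 2 (47.83 m)

Q1→3; Q2→3; Q3→3; Q4→2; Q5→2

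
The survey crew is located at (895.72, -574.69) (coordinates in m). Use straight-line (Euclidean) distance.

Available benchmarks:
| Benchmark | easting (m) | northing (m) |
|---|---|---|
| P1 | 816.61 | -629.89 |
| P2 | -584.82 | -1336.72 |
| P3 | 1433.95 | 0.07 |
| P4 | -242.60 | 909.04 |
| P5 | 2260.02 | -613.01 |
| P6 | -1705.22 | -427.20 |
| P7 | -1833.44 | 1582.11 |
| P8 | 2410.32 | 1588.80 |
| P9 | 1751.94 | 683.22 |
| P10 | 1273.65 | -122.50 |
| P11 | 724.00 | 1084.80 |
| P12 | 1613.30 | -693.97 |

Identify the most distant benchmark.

Distances from (895.72, -574.69):
P1: √((-79.11)² + (-55.20)²) = √(6258.3921 + 3047.0400) = 96.46 m
P2: √((-1480.54)² + (-762.03)²) = √(2191998.6916 + 580689.7209) = 1665.14 m
P3: √((538.23)² + (574.76)²) = √(289691.5329 + 330349.0576) = 787.43 m
P4: √((-1138.32)² + (1483.73)²) = √(1295772.4224 + 2201454.7129) = 1870.09 m
P5: √((1364.30)² + (-38.32)²) = √(1861314.4900 + 1468.4224) = 1364.84 m
P6: √((-2600.94)² + (147.49)²) = √(6764888.8836 + 21753.3001) = 2605.12 m
P7: √((-2729.16)² + (2156.80)²) = √(7448314.3056 + 4651786.2400) = 3478.52 m
P8: √((1514.60)² + (2163.49)²) = √(2294013.1600 + 4680688.9801) = 2640.97 m
P9: √((856.22)² + (1257.91)²) = √(733112.6884 + 1582337.5681) = 1521.66 m
P10: √((377.93)² + (452.19)²) = √(142831.0849 + 204475.7961) = 589.33 m
P11: √((-171.72)² + (1659.49)²) = √(29487.7584 + 2753907.0601) = 1668.35 m
P12: √((717.58)² + (-119.28)²) = √(514921.0564 + 14227.7184) = 727.43 m
Maximum: P7 at 3478.52 m.

P7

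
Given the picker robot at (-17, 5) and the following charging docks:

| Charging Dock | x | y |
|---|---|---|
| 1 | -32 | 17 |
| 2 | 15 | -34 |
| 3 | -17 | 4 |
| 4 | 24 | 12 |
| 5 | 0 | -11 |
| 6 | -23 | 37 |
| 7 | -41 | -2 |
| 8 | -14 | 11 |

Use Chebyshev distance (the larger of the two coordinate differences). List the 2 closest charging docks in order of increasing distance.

Distances from (-17, 5):
1: max(|-15|, |12|) = 15
2: max(|32|, |-39|) = 39
3: max(|0|, |-1|) = 1
4: max(|41|, |7|) = 41
5: max(|17|, |-16|) = 17
6: max(|-6|, |32|) = 32
7: max(|-24|, |-7|) = 24
8: max(|3|, |6|) = 6
Sorted: 3 (1) < 8 (6) < 1 (15) < 5 (17) < …

3, 8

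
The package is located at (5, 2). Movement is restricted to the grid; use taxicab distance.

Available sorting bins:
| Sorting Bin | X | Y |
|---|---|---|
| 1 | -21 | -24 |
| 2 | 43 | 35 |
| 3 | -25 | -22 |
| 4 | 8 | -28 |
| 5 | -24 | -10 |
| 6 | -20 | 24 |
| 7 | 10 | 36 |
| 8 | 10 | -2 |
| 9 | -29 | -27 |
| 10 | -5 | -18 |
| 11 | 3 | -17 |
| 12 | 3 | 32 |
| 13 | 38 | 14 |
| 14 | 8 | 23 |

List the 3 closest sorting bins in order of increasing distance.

Distances from (5, 2):
1: |-26| + |-26| = 26 + 26 = 52
2: |38| + |33| = 38 + 33 = 71
3: |-30| + |-24| = 30 + 24 = 54
4: |3| + |-30| = 3 + 30 = 33
5: |-29| + |-12| = 29 + 12 = 41
6: |-25| + |22| = 25 + 22 = 47
7: |5| + |34| = 5 + 34 = 39
8: |5| + |-4| = 5 + 4 = 9
9: |-34| + |-29| = 34 + 29 = 63
10: |-10| + |-20| = 10 + 20 = 30
11: |-2| + |-19| = 2 + 19 = 21
12: |-2| + |30| = 2 + 30 = 32
13: |33| + |12| = 33 + 12 = 45
14: |3| + |21| = 3 + 21 = 24
Sorted: 8 (9) < 11 (21) < 14 (24) < 10 (30) < 12 (32) < …

8, 11, 14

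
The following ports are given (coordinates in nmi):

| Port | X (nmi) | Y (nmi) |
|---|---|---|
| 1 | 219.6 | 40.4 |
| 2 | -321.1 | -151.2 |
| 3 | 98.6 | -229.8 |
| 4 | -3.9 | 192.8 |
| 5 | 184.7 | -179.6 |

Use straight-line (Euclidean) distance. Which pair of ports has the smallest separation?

Pairwise distances:
1–2: 573.6 nmi
1–3: 296.1 nmi
1–4: 270.5 nmi
1–5: 222.8 nmi
2–3: 427.0 nmi
2–4: 467.9 nmi
2–5: 506.6 nmi
3–4: 434.9 nmi
3–5: 99.7 nmi
4–5: 417.4 nmi
Closest pair: 3–5 at 99.7 nmi.

3 and 5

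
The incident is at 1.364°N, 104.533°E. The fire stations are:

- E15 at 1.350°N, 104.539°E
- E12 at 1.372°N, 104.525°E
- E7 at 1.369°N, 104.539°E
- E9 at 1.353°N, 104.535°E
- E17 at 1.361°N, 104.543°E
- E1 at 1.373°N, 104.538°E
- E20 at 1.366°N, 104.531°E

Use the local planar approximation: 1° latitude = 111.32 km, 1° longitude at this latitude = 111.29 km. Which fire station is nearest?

Distances from 1.364°N, 104.533°E:
E15: √((-0.014·111.32)² + (0.006·111.29)²) = √(2.42886 + 0.44588) = 1.696 km
E12: √((0.008·111.32)² + (-0.008·111.29)²) = √(0.79310 + 0.79267) = 1.259 km
E7: √((0.005·111.32)² + (0.006·111.29)²) = √(0.30980 + 0.44588) = 0.869 km
E9: √((-0.011·111.32)² + (0.002·111.29)²) = √(1.49945 + 0.04954) = 1.245 km
E17: √((-0.003·111.32)² + (0.010·111.29)²) = √(0.11153 + 1.23855) = 1.162 km
E1: √((0.009·111.32)² + (0.005·111.29)²) = √(1.00376 + 0.30964) = 1.146 km
E20: √((0.002·111.32)² + (-0.002·111.29)²) = √(0.04957 + 0.04954) = 0.315 km
Minimum: E20 at 0.315 km.

E20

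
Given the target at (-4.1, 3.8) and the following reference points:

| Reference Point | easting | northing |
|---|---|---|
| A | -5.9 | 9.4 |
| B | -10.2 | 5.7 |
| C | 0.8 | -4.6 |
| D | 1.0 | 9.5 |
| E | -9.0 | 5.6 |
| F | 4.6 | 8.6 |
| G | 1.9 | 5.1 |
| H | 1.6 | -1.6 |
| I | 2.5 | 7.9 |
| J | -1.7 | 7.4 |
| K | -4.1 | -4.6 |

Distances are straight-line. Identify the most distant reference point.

Distances from (-4.1, 3.8):
A: √((-1.8)² + (5.6)²) = √(3.240 + 31.360) = 5.9
B: √((-6.1)² + (1.9)²) = √(37.210 + 3.610) = 6.4
C: √((4.9)² + (-8.4)²) = √(24.010 + 70.560) = 9.7
D: √((5.1)² + (5.7)²) = √(26.010 + 32.490) = 7.6
E: √((-4.9)² + (1.8)²) = √(24.010 + 3.240) = 5.2
F: √((8.7)² + (4.8)²) = √(75.690 + 23.040) = 9.9
G: √((6.0)² + (1.3)²) = √(36.000 + 1.690) = 6.1
H: √((5.7)² + (-5.4)²) = √(32.490 + 29.160) = 7.9
I: √((6.6)² + (4.1)²) = √(43.560 + 16.810) = 7.8
J: √((2.4)² + (3.6)²) = √(5.760 + 12.960) = 4.3
K: √((0.0)² + (-8.4)²) = √(0.000 + 70.560) = 8.4
Maximum: F at 9.9.

F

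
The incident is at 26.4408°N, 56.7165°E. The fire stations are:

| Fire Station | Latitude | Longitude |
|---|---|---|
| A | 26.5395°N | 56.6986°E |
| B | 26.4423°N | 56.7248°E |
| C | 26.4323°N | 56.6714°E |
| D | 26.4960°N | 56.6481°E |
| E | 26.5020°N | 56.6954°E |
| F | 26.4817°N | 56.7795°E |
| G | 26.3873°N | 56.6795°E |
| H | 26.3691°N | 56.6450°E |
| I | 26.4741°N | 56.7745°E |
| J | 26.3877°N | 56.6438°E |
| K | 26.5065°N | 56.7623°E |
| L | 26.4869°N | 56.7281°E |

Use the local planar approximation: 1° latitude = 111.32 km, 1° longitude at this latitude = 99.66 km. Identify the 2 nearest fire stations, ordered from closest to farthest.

B, C

Distances from 26.4408°N, 56.7165°E:
A: 11.1312 km
B: 0.8439 km
C: 4.5932 km
D: 9.1775 km
E: 7.1299 km
F: 7.7557 km
G: 7.0047 km
H: 10.6996 km
I: 6.8668 km
J: 9.3507 km
K: 8.6212 km
L: 5.2605 km
Sorted: B (0.8439 km) < C (4.5932 km) < L (5.2605 km) < I (6.8668 km) < …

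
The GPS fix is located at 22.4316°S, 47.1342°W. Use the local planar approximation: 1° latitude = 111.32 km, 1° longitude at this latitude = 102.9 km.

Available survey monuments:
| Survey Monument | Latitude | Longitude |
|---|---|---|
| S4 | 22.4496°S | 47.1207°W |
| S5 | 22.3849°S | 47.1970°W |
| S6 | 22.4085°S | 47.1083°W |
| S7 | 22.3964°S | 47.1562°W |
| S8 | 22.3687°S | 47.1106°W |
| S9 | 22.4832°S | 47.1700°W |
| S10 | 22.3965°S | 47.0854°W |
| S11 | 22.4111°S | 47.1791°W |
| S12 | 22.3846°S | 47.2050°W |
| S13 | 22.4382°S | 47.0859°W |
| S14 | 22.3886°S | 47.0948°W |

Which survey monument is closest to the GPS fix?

S4

Distances from 22.4316°S, 47.1342°W:
S4: 2.4382 km
S5: 8.2937 km
S6: 3.7034 km
S7: 4.5254 km
S8: 7.4112 km
S9: 6.8239 km
S10: 6.3626 km
S11: 5.1531 km
S12: 8.9694 km
S13: 5.0241 km
S14: 6.2730 km
Minimum: S4 at 2.4382 km.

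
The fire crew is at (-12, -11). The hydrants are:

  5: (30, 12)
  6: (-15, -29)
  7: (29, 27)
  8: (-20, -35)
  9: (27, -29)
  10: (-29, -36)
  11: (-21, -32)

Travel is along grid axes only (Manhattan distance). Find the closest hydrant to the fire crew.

6

Distances from (-12, -11):
5: 65
6: 21
7: 79
8: 32
9: 57
10: 42
11: 30
Minimum: 6 at 21.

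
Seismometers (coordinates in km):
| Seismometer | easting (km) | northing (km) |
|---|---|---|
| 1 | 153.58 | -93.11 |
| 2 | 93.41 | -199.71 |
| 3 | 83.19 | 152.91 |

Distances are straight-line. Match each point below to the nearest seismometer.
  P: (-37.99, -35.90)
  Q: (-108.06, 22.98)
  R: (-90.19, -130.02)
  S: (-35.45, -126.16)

P→1; Q→3; R→2; S→2

P at (-37.99, -35.90):
  1: 199.93 km
  2: 210.00 km
  3: 224.35 km
  → nearest: 1 (199.93 km)
Q at (-108.06, 22.98):
  1: 286.24 km
  2: 300.30 km
  3: 231.21 km
  → nearest: 3 (231.21 km)
R at (-90.19, -130.02):
  1: 246.55 km
  2: 196.38 km
  3: 331.83 km
  → nearest: 2 (196.38 km)
S at (-35.45, -126.16):
  1: 191.90 km
  2: 148.37 km
  3: 303.24 km
  → nearest: 2 (148.37 km)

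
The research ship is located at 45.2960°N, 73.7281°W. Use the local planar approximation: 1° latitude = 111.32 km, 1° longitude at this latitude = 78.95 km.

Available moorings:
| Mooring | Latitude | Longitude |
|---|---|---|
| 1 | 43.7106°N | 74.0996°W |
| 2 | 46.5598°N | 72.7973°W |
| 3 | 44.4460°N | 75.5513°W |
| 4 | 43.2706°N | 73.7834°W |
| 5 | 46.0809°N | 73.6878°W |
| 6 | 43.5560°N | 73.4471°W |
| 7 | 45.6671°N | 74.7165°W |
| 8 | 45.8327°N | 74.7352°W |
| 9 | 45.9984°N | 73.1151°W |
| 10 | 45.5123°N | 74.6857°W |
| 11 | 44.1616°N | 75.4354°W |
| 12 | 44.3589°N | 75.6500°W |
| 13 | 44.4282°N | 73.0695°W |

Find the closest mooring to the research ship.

Distances from 45.2960°N, 73.7281°W:
1: √((-1.5854·111.32)² + (-0.3715·78.95)²) = √(31147.565160 + 860.244501) = 178.9073 km
2: √((1.2638·111.32)² + (0.9308·78.95)²) = √(19792.611372 + 5400.289198) = 158.7227 km
3: √((-0.8500·111.32)² + (-1.8232·78.95)²) = √(8953.322884 + 20719.195726) = 172.2571 km
4: √((-2.0254·111.32)² + (-0.0553·78.95)²) = √(50835.606182 + 19.061388) = 225.5098 km
5: √((0.7849·111.32)² + (0.0403·78.95)²) = √(7634.402508 + 10.123119) = 87.4330 km
6: √((-1.7400·111.32)² + (0.2810·78.95)²) = √(37518.450330 + 492.172007) = 194.9631 km
7: √((0.3711·111.32)² + (-0.9884·78.95)²) = √(1706.586493 + 6089.333248) = 88.2945 km
8: √((0.5367·111.32)² + (-1.0071·78.95)²) = √(3569.518079 + 6321.926766) = 99.4557 km
9: √((0.7024·111.32)² + (0.6130·78.95)²) = √(6113.858753 + 2342.206693) = 91.9569 km
10: √((0.2163·111.32)² + (-0.9576·78.95)²) = √(579.774933 + 5715.741030) = 79.3443 km
11: √((-1.1344·111.32)² + (-1.7073·78.95)²) = √(15946.994006 + 18168.703991) = 184.7044 km
12: √((-0.9371·111.32)² + (-1.9219·78.95)²) = √(10882.239282 + 23023.208273) = 184.1343 km
13: √((-0.8678·111.32)² + (0.6586·78.95)²) = √(9332.235439 + 2703.632892) = 109.7081 km
Minimum: 10 at 79.3443 km.

10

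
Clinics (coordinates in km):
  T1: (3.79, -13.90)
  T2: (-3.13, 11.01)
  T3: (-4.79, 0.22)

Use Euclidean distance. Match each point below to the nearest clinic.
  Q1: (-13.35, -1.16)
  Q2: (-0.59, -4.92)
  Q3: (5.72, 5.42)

Q1→T3; Q2→T3; Q3→T2

Q1 at (-13.35, -1.16):
  T1: 21.36 km
  T2: 15.89 km
  T3: 8.67 km
  → nearest: T3 (8.67 km)
Q2 at (-0.59, -4.92):
  T1: 9.99 km
  T2: 16.13 km
  T3: 6.64 km
  → nearest: T3 (6.64 km)
Q3 at (5.72, 5.42):
  T1: 19.42 km
  T2: 10.47 km
  T3: 11.73 km
  → nearest: T2 (10.47 km)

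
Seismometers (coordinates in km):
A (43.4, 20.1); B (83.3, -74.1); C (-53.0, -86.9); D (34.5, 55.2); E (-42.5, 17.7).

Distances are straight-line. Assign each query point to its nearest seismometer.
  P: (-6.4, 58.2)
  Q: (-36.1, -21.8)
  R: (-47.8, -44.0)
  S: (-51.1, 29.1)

P at (-6.4, 58.2):
  A: √((49.8)² + (-38.1)²) = √(2480.040 + 1451.610) = 62.7 km
  B: √((89.7)² + (-132.3)²) = √(8046.090 + 17503.290) = 159.8 km
  C: √((-46.6)² + (-145.1)²) = √(2171.560 + 21054.010) = 152.4 km
  D: √((40.9)² + (-3.0)²) = √(1672.810 + 9.000) = 41.0 km
  E: √((-36.1)² + (-40.5)²) = √(1303.210 + 1640.250) = 54.3 km
  → nearest: D (41.0 km)
Q at (-36.1, -21.8):
  A: √((79.5)² + (41.9)²) = √(6320.250 + 1755.610) = 89.9 km
  B: √((119.4)² + (-52.3)²) = √(14256.360 + 2735.290) = 130.4 km
  C: √((-16.9)² + (-65.1)²) = √(285.610 + 4238.010) = 67.3 km
  D: √((70.6)² + (77.0)²) = √(4984.360 + 5929.000) = 104.5 km
  E: √((-6.4)² + (39.5)²) = √(40.960 + 1560.250) = 40.0 km
  → nearest: E (40.0 km)
R at (-47.8, -44.0):
  A: √((91.2)² + (64.1)²) = √(8317.440 + 4108.810) = 111.5 km
  B: √((131.1)² + (-30.1)²) = √(17187.210 + 906.010) = 134.5 km
  C: √((-5.2)² + (-42.9)²) = √(27.040 + 1840.410) = 43.2 km
  D: √((82.3)² + (99.2)²) = √(6773.290 + 9840.640) = 128.9 km
  E: √((5.3)² + (61.7)²) = √(28.090 + 3806.890) = 61.9 km
  → nearest: C (43.2 km)
S at (-51.1, 29.1):
  A: √((94.5)² + (-9.0)²) = √(8930.250 + 81.000) = 94.9 km
  B: √((134.4)² + (-103.2)²) = √(18063.360 + 10650.240) = 169.5 km
  C: √((-1.9)² + (-116.0)²) = √(3.610 + 13456.000) = 116.0 km
  D: √((85.6)² + (26.1)²) = √(7327.360 + 681.210) = 89.5 km
  E: √((8.6)² + (-11.4)²) = √(73.960 + 129.960) = 14.3 km
  → nearest: E (14.3 km)

P→D; Q→E; R→C; S→E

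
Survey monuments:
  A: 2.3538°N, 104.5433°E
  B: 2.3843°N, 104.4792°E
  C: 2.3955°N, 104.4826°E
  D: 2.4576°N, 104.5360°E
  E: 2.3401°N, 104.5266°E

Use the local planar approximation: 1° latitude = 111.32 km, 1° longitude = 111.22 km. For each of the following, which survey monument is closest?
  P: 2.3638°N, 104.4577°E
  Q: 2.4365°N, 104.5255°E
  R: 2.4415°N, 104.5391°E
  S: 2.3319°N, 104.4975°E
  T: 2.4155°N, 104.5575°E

P at 2.3638°N, 104.4577°E:
  A: √((-0.0100·111.32)² + (0.0856·111.22)²) = √(1.239214 + 90.638625) = 9.5853 km
  B: √((0.0205·111.32)² + (0.0215·111.22)²) = √(5.207798 + 5.717981) = 3.3054 km
  C: √((0.0317·111.32)² + (0.0249·111.22)²) = √(12.452740 + 7.669455) = 4.4858 km
  D: √((0.0938·111.32)² + (0.0783·111.22)²) = √(109.031521 + 75.838425) = 13.5967 km
  E: √((-0.0237·111.32)² + (0.0689·111.22)²) = √(6.960542 + 58.722458) = 8.1045 km
  → nearest: B (3.3054 km)
Q at 2.4365°N, 104.5255°E:
  A: √((-0.0827·111.32)² + (0.0178·111.22)²) = √(84.753456 + 3.919275) = 9.4166 km
  B: √((-0.0522·111.32)² + (-0.0463·111.22)²) = √(33.766605 + 26.517206) = 7.7643 km
  C: √((-0.0410·111.32)² + (-0.0429·111.22)²) = √(20.831191 + 22.765666) = 6.6028 km
  D: √((0.0211·111.32)² + (0.0105·111.22)²) = √(5.517106 + 1.363780) = 2.6231 km
  E: √((-0.0964·111.32)² + (0.0011·111.22)²) = √(115.159684 + 0.014968) = 10.7319 km
  → nearest: D (2.6231 km)
R at 2.4415°N, 104.5391°E:
  A: √((-0.0877·111.32)² + (0.0042·111.22)²) = √(95.311561 + 0.218205) = 9.7739 km
  B: √((-0.0572·111.32)² + (-0.0599·111.22)²) = √(40.545107 + 44.383283) = 9.2157 km
  C: √((-0.0460·111.32)² + (-0.0565·111.22)²) = √(26.221773 + 39.487776) = 8.1061 km
  D: √((0.0161·111.32)² + (-0.0031·111.22)²) = √(3.212167 + 0.118875) = 1.8251 km
  E: √((-0.1014·111.32)² + (-0.0125·111.22)²) = √(127.415512 + 1.932795) = 11.3731 km
  → nearest: D (1.8251 km)
S at 2.3319°N, 104.4975°E:
  A: √((0.0219·111.32)² + (0.0458·111.22)²) = √(5.943395 + 25.947573) = 5.6472 km
  B: √((0.0524·111.32)² + (-0.0183·111.22)²) = √(34.025849 + 4.142552) = 6.1781 km
  C: √((0.0636·111.32)² + (-0.0149·111.22)²) = √(50.125720 + 2.746239) = 7.2713 km
  D: √((0.1257·111.32)² + (0.0385·111.22)²) = √(195.801922 + 18.335267) = 14.6334 km
  E: √((0.0082·111.32)² + (0.0291·111.22)²) = √(0.833248 + 10.474945) = 3.3628 km
  → nearest: E (3.3628 km)
T at 2.4155°N, 104.5575°E:
  A: √((-0.0617·111.32)² + (-0.0142·111.22)²) = √(47.175523 + 2.494264) = 7.0477 km
  B: √((-0.0312·111.32)² + (-0.0783·111.22)²) = √(12.063007 + 75.838425) = 9.3756 km
  C: √((-0.0200·111.32)² + (-0.0749·111.22)²) = √(4.956857 + 69.395198) = 8.6228 km
  D: √((0.0421·111.32)² + (-0.0215·111.22)²) = √(21.963957 + 5.717981) = 5.2614 km
  E: √((-0.0754·111.32)² + (-0.0309·111.22)²) = √(70.451312 + 11.810893) = 9.0699 km
  → nearest: D (5.2614 km)

P→B; Q→D; R→D; S→E; T→D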